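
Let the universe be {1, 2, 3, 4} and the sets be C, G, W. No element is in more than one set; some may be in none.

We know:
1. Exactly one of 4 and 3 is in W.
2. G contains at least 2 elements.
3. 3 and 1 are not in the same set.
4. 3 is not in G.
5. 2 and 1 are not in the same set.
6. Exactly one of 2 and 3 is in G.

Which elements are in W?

W = {3}

From (4): 3 ∉ G.
(6) (exactly one): 2 ∈ G.
(5): 1 ∉ G.
(2): only 2 candidates remain for G, so all are in.
(1) (exactly one): 3 ∈ W.
(3): 1 ∉ W.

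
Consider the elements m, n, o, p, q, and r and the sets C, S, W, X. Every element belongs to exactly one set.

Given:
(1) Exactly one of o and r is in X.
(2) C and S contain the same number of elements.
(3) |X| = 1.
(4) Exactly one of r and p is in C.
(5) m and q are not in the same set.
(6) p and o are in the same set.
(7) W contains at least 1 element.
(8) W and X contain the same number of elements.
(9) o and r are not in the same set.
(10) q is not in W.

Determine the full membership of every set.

C = {o, p}; S = {n, q}; W = {m}; X = {r}

From (10): q ∉ W.
Suppose m ∈ C: no assignment then satisfies all the clues, so m ∉ C.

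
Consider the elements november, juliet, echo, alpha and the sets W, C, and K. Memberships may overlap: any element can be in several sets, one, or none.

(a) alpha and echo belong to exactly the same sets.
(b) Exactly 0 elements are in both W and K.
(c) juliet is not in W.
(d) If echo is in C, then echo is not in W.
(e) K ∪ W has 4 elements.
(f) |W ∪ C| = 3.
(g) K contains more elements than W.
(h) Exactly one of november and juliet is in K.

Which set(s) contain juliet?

juliet: K

From (c): juliet ∉ W.
Suppose juliet ∈ C: no assignment then satisfies all the clues, so juliet ∉ C.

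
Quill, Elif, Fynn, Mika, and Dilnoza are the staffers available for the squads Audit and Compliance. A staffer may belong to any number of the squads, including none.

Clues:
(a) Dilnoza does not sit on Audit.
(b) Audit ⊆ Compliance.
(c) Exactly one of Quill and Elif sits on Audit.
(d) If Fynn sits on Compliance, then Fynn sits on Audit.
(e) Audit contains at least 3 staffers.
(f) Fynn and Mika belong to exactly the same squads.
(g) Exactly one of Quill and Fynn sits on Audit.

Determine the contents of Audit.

Audit = {Elif, Fynn, Mika}

From (a): Dilnoza ∉ Audit.
Suppose Quill ∈ Audit: no assignment then satisfies all the clues, so Quill ∉ Audit.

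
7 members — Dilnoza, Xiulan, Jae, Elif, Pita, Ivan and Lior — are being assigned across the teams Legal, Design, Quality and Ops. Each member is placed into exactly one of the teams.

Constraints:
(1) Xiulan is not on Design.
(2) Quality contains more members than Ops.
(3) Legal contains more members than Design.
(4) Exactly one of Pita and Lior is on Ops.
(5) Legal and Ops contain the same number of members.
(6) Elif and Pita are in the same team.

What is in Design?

From (1): Xiulan ∉ Design.
Suppose Dilnoza ∈ Design: no assignment then satisfies all the clues, so Dilnoza ∉ Design.

Design = {}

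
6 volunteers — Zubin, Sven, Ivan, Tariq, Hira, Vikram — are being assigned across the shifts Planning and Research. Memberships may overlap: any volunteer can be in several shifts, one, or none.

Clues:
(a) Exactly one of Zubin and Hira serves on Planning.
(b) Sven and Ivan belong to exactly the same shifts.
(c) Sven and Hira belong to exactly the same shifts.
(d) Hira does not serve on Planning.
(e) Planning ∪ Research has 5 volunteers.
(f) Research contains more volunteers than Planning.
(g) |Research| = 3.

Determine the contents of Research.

Research = {Hira, Ivan, Sven}

From (d): Hira ∉ Planning.
(a) (exactly one): Zubin ∈ Planning.
(c): Sven matches Hira: Sven ∉ Planning.
(b): Ivan matches Sven: Ivan ∉ Planning.
Suppose Zubin ∈ Research: no assignment then satisfies all the clues, so Zubin ∉ Research.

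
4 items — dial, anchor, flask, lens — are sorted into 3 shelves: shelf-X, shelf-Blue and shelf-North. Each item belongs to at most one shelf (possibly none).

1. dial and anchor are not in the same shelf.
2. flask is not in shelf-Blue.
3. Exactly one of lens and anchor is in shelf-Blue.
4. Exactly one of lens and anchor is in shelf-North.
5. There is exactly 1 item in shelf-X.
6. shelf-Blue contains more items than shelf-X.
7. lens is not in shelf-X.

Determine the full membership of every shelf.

shelf-X = {flask}; shelf-Blue = {dial, lens}; shelf-North = {anchor}

From (2): flask ∉ shelf-Blue.
From (7): lens ∉ shelf-X.
Suppose dial ∈ shelf-X: no assignment then satisfies all the clues, so dial ∉ shelf-X.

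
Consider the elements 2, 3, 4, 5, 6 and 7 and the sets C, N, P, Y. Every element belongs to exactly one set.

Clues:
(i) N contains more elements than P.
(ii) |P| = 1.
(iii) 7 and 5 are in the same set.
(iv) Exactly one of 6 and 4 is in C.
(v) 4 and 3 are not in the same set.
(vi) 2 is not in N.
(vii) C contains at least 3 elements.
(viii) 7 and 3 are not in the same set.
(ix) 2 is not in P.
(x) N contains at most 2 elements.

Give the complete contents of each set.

C = {2, 3, 6}; N = {5, 7}; P = {4}; Y = {}

From (vi): 2 ∉ N.
From (ix): 2 ∉ P.
Suppose 2 ∉ C: no assignment then satisfies all the clues, so 2 ∈ C.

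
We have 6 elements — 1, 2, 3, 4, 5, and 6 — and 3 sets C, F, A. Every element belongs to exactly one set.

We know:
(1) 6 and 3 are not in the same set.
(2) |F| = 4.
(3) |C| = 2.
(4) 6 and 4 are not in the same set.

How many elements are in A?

0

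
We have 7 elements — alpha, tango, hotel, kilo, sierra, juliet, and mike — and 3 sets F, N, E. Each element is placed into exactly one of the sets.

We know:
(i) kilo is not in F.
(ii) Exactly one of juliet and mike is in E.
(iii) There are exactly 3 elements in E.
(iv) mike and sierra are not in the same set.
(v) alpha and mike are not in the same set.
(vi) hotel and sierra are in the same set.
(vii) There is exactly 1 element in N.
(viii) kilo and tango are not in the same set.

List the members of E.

E = {alpha, juliet, kilo}

From (i): kilo ∉ F.
Suppose alpha ∉ E: no assignment then satisfies all the clues, so alpha ∈ E.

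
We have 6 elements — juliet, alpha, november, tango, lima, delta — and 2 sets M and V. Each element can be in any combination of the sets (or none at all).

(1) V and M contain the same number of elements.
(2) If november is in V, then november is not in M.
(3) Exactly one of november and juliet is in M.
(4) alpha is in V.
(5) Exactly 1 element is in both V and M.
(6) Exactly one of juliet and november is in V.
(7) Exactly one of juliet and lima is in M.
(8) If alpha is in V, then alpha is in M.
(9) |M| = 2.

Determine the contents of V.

V = {alpha, november}

From (4): alpha ∈ V.
(8): alpha ∈ M.
Suppose juliet ∈ V: no assignment then satisfies all the clues, so juliet ∉ V.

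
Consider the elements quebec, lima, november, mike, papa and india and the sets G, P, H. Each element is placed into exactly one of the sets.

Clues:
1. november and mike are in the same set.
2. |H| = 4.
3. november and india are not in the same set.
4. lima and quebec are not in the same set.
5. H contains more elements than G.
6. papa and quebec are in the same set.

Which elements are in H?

H = {mike, november, papa, quebec}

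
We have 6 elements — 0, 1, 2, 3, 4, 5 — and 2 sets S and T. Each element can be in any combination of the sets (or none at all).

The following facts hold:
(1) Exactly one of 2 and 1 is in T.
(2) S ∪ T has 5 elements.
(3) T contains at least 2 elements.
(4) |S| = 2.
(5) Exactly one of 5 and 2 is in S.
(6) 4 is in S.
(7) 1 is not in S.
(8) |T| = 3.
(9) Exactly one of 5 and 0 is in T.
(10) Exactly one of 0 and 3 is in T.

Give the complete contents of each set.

S = {2, 4}; T = {1, 3, 5}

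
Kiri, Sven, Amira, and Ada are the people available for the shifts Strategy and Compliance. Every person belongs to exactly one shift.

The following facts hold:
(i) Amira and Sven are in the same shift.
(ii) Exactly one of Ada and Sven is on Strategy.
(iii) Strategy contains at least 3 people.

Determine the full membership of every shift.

Strategy = {Amira, Kiri, Sven}; Compliance = {Ada}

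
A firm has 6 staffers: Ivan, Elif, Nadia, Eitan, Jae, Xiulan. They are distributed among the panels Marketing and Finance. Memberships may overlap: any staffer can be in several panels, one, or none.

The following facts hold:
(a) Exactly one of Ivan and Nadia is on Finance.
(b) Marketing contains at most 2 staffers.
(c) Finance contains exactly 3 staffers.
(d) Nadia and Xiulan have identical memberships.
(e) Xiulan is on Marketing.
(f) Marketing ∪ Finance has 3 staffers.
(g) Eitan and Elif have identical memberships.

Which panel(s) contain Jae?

Jae: Finance

From (e): Xiulan ∈ Marketing.
(d): Nadia matches Xiulan: Nadia ∈ Marketing.
(b): Marketing already has 2, so the rest are out.
Suppose Jae ∉ Finance: no assignment then satisfies all the clues, so Jae ∈ Finance.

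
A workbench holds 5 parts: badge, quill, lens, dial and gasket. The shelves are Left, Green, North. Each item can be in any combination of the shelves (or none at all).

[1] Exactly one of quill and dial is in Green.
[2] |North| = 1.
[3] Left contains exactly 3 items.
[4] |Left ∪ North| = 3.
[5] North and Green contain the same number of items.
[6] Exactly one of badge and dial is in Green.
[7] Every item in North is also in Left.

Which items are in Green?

Green = {dial}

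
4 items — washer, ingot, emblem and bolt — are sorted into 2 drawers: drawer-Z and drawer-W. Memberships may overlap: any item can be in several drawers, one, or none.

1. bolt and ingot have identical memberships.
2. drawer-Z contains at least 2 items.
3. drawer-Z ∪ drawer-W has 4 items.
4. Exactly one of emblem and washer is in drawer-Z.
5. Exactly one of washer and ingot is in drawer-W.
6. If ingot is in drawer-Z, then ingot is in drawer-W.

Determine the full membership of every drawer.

drawer-Z = {bolt, ingot, washer}; drawer-W = {bolt, emblem, ingot}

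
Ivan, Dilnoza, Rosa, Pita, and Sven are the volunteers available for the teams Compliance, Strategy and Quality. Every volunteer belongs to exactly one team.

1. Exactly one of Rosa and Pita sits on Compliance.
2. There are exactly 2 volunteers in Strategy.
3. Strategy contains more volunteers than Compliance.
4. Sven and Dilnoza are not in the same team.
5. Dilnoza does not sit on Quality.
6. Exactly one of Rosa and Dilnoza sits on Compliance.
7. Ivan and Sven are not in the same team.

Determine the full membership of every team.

Compliance = {Rosa}; Strategy = {Dilnoza, Ivan}; Quality = {Pita, Sven}

From (5): Dilnoza ∉ Quality.
Suppose Ivan ∈ Compliance: no assignment then satisfies all the clues, so Ivan ∉ Compliance.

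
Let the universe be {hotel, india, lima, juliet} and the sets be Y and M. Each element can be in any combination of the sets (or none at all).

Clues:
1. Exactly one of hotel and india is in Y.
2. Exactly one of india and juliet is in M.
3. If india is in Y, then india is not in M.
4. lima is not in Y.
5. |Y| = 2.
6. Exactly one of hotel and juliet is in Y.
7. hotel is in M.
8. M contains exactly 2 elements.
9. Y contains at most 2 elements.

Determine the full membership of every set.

Y = {india, juliet}; M = {hotel, juliet}

From (4): lima ∉ Y.
From (7): hotel ∈ M.
Suppose hotel ∈ Y: no assignment then satisfies all the clues, so hotel ∉ Y.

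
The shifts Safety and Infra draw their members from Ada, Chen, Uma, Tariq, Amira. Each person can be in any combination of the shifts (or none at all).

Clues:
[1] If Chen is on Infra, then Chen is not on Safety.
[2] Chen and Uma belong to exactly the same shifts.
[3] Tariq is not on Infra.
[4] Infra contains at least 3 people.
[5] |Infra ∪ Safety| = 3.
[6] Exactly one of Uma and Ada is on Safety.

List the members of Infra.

From (3): Tariq ∉ Infra.
Suppose Ada ∉ Infra: no assignment then satisfies all the clues, so Ada ∈ Infra.

Infra = {Ada, Chen, Uma}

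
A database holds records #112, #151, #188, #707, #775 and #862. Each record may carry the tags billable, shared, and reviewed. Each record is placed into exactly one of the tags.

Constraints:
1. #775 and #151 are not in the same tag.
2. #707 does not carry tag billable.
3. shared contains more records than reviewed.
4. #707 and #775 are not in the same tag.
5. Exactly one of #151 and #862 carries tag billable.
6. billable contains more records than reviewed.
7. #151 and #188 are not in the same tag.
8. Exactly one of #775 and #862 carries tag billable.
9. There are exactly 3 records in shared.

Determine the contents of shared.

shared = {#112, #151, #707}

From (2): #707 ∉ billable.
Suppose #112 ∉ shared: no assignment then satisfies all the clues, so #112 ∈ shared.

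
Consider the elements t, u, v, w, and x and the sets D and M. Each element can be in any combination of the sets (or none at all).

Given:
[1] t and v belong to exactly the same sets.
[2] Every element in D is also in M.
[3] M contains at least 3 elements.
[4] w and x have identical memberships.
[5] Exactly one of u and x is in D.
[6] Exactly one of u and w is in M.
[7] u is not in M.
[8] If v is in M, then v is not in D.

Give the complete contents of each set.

D = {w, x}; M = {t, v, w, x}

From (7): u ∉ M.
(2) contrapositive: u ∉ D.
(5) (exactly one): x ∈ D.
(6) (exactly one): w ∈ M.
(2) with x ∈ D: x ∈ M.
(4): w matches x: w ∈ D.
Suppose t ∈ D: no assignment then satisfies all the clues, so t ∉ D.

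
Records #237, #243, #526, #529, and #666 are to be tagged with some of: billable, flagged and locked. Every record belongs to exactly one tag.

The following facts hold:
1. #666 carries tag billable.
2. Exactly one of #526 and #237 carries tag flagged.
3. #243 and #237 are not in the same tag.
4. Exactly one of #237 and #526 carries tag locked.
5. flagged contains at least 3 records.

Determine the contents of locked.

locked = {#237}

From (1): #666 ∈ billable.
Suppose #237 ∉ locked: no assignment then satisfies all the clues, so #237 ∈ locked.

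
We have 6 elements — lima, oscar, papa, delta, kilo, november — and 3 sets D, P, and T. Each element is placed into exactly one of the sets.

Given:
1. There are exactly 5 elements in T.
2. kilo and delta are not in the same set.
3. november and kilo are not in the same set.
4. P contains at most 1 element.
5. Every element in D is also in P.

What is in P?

P = {kilo}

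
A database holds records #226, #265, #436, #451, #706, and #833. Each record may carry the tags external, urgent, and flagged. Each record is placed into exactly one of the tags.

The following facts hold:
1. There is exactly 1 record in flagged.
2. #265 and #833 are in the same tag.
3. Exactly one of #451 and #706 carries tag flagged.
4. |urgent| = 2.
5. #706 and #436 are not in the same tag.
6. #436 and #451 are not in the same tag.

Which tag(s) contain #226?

#226: urgent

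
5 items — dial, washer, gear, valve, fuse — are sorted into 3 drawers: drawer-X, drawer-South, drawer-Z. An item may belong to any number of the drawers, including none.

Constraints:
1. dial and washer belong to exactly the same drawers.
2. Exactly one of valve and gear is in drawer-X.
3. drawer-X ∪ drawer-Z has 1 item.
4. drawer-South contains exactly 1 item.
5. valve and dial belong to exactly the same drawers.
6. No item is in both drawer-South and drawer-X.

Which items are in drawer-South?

drawer-South = {fuse}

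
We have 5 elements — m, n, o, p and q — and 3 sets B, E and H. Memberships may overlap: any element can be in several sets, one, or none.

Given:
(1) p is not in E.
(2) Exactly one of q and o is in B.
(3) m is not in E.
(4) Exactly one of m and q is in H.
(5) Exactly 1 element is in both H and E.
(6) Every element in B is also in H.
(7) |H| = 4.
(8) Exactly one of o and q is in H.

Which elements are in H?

From (1): p ∉ E.
From (3): m ∉ E.
Suppose m ∉ H: no assignment then satisfies all the clues, so m ∈ H.

H = {m, n, o, p}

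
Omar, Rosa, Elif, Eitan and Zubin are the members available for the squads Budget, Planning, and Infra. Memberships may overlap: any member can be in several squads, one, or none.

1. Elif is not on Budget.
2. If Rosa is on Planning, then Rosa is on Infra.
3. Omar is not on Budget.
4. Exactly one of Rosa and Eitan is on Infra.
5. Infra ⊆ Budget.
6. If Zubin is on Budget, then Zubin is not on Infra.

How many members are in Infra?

1

From (1): Elif ∉ Budget.
From (3): Omar ∉ Budget.
(5) contrapositive: Omar ∉ Infra.
(5) contrapositive: Elif ∉ Infra.
Suppose Zubin ∈ Infra: no assignment then satisfies all the clues, so Zubin ∉ Infra.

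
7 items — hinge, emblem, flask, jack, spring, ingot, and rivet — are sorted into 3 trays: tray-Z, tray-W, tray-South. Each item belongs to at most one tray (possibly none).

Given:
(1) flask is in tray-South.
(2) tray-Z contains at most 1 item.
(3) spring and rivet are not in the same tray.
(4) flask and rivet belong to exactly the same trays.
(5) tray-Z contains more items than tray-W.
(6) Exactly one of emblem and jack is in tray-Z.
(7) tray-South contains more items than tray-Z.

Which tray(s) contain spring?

spring: none

From (1): flask ∈ tray-South.
(4): rivet matches flask: rivet ∉ tray-Z.
(4): rivet matches flask: rivet ∉ tray-W.
(4): rivet matches flask: rivet ∈ tray-South.
(3): spring ∉ tray-South.
Suppose spring ∈ tray-Z: no assignment then satisfies all the clues, so spring ∉ tray-Z.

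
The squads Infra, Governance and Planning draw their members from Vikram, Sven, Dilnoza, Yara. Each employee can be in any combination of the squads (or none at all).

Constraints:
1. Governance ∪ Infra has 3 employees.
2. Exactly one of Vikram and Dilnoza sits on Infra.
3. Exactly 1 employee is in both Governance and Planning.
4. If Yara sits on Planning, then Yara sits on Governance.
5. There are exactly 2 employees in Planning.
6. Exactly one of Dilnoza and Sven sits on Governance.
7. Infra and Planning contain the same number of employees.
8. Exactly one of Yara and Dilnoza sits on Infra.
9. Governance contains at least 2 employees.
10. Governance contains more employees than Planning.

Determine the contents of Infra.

Infra = {Vikram, Yara}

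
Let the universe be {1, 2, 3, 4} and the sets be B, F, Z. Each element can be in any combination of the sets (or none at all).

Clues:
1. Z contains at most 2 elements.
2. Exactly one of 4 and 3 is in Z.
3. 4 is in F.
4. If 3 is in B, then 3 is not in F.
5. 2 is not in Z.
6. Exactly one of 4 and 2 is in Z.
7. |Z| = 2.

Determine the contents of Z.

From (3): 4 ∈ F.
From (5): 2 ∉ Z.
(6) (exactly one): 4 ∈ Z.
(2) (exactly one): 3 ∉ Z.
(7): only 2 candidates remain for Z, so all are in.

Z = {1, 4}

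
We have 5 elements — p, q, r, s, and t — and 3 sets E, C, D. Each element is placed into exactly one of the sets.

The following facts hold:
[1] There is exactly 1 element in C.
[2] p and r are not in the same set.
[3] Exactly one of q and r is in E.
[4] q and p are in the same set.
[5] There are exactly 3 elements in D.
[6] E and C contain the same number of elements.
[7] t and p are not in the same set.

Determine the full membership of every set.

E = {r}; C = {t}; D = {p, q, s}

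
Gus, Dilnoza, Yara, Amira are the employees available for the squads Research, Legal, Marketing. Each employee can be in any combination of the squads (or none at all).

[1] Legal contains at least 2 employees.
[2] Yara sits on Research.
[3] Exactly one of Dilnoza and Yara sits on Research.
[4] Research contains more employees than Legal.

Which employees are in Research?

Research = {Amira, Gus, Yara}

From (2): Yara ∈ Research.
(3) (exactly one): Dilnoza ∉ Research.
Suppose Gus ∉ Research: no assignment then satisfies all the clues, so Gus ∈ Research.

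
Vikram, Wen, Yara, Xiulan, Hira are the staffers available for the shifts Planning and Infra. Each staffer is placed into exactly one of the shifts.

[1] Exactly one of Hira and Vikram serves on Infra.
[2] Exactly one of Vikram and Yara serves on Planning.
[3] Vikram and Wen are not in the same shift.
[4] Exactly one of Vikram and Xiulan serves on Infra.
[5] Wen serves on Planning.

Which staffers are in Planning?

From (5): Wen ∈ Planning.
(3): Vikram ∉ Planning.
Only one shift left: Vikram ∈ Infra.
(1) (exactly one): Hira ∉ Infra.
(2) (exactly one): Yara ∈ Planning.
(4) (exactly one): Xiulan ∉ Infra.
Only one shift left: Xiulan ∈ Planning.
Only one shift left: Hira ∈ Planning.

Planning = {Hira, Wen, Xiulan, Yara}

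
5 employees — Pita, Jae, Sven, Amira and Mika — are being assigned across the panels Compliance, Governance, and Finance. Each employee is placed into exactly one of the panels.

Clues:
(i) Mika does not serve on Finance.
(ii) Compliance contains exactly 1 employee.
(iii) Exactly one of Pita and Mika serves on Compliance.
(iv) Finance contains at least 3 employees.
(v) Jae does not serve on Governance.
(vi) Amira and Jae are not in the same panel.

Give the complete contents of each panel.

Compliance = {Mika}; Governance = {Amira}; Finance = {Jae, Pita, Sven}

From (i): Mika ∉ Finance.
From (v): Jae ∉ Governance.
Suppose Pita ∈ Compliance: no assignment then satisfies all the clues, so Pita ∉ Compliance.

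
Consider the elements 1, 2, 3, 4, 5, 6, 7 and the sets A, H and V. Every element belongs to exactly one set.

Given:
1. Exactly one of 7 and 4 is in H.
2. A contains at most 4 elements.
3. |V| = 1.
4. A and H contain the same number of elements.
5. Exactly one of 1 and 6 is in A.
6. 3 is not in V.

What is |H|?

3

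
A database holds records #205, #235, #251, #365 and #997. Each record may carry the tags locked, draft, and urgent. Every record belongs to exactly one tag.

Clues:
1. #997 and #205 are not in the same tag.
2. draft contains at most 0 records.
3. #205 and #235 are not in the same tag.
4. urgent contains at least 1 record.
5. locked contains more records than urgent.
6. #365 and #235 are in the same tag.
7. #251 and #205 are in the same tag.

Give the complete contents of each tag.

locked = {#235, #365, #997}; draft = {}; urgent = {#205, #251}

(2): draft already has 0, so the rest are out.
Suppose #205 ∈ locked: no assignment then satisfies all the clues, so #205 ∉ locked.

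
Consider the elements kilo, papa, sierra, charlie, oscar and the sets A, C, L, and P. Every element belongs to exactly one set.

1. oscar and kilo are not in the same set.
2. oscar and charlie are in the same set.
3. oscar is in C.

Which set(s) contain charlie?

charlie: C

From (3): oscar ∈ C.
(1): kilo ∉ C.
(2): charlie matches oscar: charlie ∉ A.
(2): charlie matches oscar: charlie ∈ C.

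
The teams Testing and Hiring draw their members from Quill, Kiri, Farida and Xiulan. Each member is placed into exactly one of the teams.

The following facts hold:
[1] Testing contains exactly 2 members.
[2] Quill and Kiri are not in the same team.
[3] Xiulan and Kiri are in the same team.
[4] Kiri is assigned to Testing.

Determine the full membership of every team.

From (4): Kiri ∈ Testing.
(2): Quill ∉ Testing.
(3): Xiulan matches Kiri: Xiulan ∈ Testing.
Only one team left: Quill ∈ Hiring.
(1): Testing already has 2, so the rest are out.
Only one team left: Farida ∈ Hiring.

Testing = {Kiri, Xiulan}; Hiring = {Farida, Quill}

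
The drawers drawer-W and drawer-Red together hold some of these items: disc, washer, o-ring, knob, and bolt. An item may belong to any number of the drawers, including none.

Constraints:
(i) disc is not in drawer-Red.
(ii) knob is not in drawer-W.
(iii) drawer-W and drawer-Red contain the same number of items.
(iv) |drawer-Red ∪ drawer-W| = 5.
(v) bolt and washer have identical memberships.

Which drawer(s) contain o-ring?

o-ring: drawer-Red, drawer-W

From (i): disc ∉ drawer-Red.
From (ii): knob ∉ drawer-W.
Suppose o-ring ∉ drawer-W: no assignment then satisfies all the clues, so o-ring ∈ drawer-W.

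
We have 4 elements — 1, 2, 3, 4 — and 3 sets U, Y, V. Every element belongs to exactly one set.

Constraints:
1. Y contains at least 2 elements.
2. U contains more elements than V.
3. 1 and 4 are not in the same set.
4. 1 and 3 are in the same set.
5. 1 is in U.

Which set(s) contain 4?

4: Y

From (5): 1 ∈ U.
(3): 4 ∉ U.
(4): 3 matches 1: 3 ∈ U.
(1): only 2 candidates remain for Y, so all are in.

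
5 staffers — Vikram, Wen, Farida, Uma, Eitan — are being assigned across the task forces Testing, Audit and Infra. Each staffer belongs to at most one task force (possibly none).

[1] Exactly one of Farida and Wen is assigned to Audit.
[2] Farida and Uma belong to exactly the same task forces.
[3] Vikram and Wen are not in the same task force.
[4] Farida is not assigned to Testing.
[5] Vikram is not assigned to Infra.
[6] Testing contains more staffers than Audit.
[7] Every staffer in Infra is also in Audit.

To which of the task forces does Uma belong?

Uma: none

From (4): Farida ∉ Testing.
From (5): Vikram ∉ Infra.
(2): Uma matches Farida: Uma ∉ Testing.
Suppose Uma ∈ Audit: no assignment then satisfies all the clues, so Uma ∉ Audit.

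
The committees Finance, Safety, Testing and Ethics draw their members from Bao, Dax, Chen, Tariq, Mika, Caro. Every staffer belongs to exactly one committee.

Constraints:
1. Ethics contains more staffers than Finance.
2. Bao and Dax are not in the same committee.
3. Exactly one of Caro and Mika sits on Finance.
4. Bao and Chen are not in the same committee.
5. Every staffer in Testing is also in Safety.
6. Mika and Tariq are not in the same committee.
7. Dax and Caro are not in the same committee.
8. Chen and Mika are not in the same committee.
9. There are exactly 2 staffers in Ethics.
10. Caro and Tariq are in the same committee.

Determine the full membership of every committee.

Finance = {Mika}; Safety = {Bao, Caro, Tariq}; Testing = {}; Ethics = {Chen, Dax}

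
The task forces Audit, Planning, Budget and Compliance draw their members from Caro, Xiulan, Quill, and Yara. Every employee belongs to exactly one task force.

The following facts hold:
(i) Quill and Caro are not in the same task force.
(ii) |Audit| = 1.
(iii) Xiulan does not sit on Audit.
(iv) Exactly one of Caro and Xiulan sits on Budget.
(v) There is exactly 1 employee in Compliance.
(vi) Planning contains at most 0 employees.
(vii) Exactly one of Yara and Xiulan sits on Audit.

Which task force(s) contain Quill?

Quill: Budget

From (iii): Xiulan ∉ Audit.
(vi): Planning already has 0, so the rest are out.
(vii) (exactly one): Yara ∈ Audit.
(ii): Audit already has 1, so the rest are out.
Suppose Quill ∉ Budget: no assignment then satisfies all the clues, so Quill ∈ Budget.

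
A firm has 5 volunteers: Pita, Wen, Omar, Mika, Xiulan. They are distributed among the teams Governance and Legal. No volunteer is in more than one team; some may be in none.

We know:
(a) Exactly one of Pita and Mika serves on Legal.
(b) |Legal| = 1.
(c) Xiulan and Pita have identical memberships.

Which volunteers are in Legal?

Legal = {Mika}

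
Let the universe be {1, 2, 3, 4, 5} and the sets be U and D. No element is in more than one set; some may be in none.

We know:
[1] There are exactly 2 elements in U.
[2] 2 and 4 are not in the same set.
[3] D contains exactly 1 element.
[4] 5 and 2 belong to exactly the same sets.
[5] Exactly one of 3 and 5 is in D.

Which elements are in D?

D = {3}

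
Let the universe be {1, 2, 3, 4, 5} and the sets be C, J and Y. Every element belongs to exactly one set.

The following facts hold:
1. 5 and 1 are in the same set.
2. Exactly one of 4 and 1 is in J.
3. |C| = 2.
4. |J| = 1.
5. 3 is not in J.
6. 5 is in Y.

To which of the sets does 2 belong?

From (5): 3 ∉ J.
From (6): 5 ∈ Y.
(1): 1 matches 5: 1 ∉ C.
(1): 1 matches 5: 1 ∉ J.
(1): 1 matches 5: 1 ∈ Y.
(2) (exactly one): 4 ∈ J.
(3): only 2 candidates remain for C, so all are in.

2: C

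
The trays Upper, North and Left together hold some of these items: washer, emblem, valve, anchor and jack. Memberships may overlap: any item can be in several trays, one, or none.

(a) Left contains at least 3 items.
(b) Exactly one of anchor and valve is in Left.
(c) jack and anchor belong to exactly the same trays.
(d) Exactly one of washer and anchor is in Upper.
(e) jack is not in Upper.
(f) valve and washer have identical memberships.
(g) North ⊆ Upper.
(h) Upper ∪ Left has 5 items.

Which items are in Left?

Left = {anchor, emblem, jack}

From (e): jack ∉ Upper.
(c): anchor matches jack: anchor ∉ Upper.
(d) (exactly one): washer ∈ Upper.
(f): valve matches washer: valve ∈ Upper.
(g) contrapositive: anchor ∉ North.
(g) contrapositive: jack ∉ North.
Suppose washer ∈ Left: no assignment then satisfies all the clues, so washer ∉ Left.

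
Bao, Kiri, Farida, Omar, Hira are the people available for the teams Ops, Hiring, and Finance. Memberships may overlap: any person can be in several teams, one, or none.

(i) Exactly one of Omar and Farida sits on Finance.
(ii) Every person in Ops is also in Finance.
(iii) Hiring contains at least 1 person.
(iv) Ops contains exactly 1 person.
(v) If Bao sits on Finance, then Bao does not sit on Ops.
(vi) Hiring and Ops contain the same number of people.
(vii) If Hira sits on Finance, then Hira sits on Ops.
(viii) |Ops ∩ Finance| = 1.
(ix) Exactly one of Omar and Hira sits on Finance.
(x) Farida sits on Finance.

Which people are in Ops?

From (x): Farida ∈ Finance.
(i) (exactly one): Omar ∉ Finance.
(ii) contrapositive: Omar ∉ Ops.
(ix) (exactly one): Hira ∈ Finance.
(vii): Hira ∈ Ops.
(iv): Ops already has 1, so the rest are out.

Ops = {Hira}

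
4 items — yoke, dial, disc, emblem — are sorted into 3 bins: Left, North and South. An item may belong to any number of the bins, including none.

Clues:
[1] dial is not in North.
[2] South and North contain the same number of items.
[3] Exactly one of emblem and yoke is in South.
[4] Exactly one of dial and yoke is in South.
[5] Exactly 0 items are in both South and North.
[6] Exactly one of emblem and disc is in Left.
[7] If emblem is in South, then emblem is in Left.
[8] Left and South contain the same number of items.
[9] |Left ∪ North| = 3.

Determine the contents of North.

North = {disc, yoke}

From (1): dial ∉ North.
Suppose yoke ∉ North: no assignment then satisfies all the clues, so yoke ∈ North.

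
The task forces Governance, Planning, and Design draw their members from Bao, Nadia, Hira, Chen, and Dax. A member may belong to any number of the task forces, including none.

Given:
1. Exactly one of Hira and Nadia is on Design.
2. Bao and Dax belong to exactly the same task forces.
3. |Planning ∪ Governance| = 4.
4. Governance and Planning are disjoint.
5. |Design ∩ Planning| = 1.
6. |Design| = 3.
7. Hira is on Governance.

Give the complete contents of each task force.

Governance = {Bao, Dax, Hira}; Planning = {Nadia}; Design = {Bao, Dax, Nadia}

From (7): Hira ∈ Governance.
(4) (disjoint): Hira ∉ Planning.
Suppose Bao ∉ Governance: no assignment then satisfies all the clues, so Bao ∈ Governance.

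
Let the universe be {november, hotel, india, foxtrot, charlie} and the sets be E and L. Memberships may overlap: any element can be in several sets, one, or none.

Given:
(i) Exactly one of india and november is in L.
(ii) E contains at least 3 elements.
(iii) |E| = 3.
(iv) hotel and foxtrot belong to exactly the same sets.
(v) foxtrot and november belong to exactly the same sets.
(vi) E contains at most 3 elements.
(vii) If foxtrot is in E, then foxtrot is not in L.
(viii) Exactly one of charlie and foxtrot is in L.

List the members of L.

L = {charlie, india}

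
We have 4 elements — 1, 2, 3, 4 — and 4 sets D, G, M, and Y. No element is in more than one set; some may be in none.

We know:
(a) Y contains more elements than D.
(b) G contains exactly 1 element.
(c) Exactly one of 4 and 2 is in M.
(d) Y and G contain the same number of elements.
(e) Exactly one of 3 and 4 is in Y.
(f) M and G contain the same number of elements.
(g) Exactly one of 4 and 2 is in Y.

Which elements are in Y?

Y = {4}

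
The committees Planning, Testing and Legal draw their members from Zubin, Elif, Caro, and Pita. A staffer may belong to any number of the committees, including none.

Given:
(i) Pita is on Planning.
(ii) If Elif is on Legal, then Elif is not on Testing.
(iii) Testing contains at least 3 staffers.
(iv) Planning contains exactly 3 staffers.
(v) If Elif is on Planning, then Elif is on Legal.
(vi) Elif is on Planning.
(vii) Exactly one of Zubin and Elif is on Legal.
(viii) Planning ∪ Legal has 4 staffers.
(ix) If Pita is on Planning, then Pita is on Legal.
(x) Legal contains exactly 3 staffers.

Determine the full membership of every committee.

Planning = {Elif, Pita, Zubin}; Testing = {Caro, Pita, Zubin}; Legal = {Caro, Elif, Pita}

From (i): Pita ∈ Planning.
From (vi): Elif ∈ Planning.
(v): Elif ∈ Legal.
(vii) (exactly one): Zubin ∉ Legal.
(ix): Pita ∈ Legal.
(x): only 3 candidates remain for Legal, so all are in.
(ii): Elif ∉ Testing.
(iii): only 3 candidates remain for Testing, so all are in.
Suppose Zubin ∉ Planning: no assignment then satisfies all the clues, so Zubin ∈ Planning.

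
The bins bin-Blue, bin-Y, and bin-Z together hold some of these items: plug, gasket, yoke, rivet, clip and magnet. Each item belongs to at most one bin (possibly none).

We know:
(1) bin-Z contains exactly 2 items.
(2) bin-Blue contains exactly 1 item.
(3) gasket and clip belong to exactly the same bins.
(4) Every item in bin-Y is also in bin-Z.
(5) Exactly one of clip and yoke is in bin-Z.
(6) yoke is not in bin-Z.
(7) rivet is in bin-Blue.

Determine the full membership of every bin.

bin-Blue = {rivet}; bin-Y = {}; bin-Z = {clip, gasket}

From (6): yoke ∉ bin-Z.
From (7): rivet ∈ bin-Blue.
(2): bin-Blue already has 1, so the rest are out.
(4) contrapositive: yoke ∉ bin-Y.
(5) (exactly one): clip ∈ bin-Z.
(3): gasket matches clip: gasket ∉ bin-Y.
(3): gasket matches clip: gasket ∈ bin-Z.
(1): bin-Z already has 2, so the rest are out.
(4) contrapositive: plug ∉ bin-Y.
(4) contrapositive: magnet ∉ bin-Y.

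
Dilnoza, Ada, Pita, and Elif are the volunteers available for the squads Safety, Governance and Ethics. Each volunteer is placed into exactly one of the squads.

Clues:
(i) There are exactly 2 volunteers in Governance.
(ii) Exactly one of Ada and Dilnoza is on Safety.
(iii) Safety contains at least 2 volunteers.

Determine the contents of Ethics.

Ethics = {}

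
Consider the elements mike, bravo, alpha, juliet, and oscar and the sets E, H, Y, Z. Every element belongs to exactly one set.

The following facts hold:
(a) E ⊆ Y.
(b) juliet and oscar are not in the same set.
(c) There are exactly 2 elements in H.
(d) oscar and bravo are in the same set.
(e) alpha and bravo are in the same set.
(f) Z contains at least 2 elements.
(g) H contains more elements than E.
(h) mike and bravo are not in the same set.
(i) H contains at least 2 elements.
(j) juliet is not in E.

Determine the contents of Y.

Y = {}

From (j): juliet ∉ E.
Suppose mike ∈ Y: no assignment then satisfies all the clues, so mike ∉ Y.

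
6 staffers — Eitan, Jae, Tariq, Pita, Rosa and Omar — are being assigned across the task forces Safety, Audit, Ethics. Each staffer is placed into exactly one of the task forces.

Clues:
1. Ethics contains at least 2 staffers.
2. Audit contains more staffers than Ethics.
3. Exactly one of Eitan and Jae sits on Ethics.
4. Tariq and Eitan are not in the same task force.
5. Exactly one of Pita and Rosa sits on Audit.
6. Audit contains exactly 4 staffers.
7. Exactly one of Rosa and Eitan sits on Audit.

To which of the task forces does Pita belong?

Pita: Ethics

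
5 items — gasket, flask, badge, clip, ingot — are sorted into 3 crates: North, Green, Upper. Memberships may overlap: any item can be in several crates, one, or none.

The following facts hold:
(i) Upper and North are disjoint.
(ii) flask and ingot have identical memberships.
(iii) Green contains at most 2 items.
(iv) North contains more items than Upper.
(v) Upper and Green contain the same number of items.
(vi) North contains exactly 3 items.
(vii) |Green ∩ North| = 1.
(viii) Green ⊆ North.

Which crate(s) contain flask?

flask: North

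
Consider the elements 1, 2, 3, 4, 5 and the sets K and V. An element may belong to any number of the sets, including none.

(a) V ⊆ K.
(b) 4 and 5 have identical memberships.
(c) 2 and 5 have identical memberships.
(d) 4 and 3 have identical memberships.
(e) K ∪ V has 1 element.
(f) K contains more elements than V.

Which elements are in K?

K = {1}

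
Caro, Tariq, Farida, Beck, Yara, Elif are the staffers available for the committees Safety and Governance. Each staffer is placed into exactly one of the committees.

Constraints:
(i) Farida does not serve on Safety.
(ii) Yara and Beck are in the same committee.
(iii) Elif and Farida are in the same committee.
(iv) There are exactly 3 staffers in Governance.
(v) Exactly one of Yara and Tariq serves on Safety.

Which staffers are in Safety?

Safety = {Beck, Caro, Yara}

From (i): Farida ∉ Safety.
(iii): Elif matches Farida: Elif ∉ Safety.
Only one committee left: Farida ∈ Governance.
Only one committee left: Elif ∈ Governance.
Suppose Caro ∉ Safety: no assignment then satisfies all the clues, so Caro ∈ Safety.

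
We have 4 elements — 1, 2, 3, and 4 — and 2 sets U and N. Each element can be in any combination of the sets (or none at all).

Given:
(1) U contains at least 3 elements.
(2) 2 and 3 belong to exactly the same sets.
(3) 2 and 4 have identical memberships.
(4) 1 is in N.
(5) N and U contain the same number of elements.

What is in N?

N = {1, 2, 3, 4}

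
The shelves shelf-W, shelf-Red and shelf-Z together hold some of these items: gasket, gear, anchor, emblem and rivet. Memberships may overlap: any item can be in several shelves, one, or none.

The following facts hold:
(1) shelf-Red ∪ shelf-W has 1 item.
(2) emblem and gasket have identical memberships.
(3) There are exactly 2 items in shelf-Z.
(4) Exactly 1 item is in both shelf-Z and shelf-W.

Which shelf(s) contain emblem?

emblem: none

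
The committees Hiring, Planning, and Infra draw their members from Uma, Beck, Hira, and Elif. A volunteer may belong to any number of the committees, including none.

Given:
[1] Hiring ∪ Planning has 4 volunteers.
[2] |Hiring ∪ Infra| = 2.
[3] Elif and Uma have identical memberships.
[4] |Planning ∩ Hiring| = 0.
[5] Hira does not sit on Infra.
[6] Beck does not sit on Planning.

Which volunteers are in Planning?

From (5): Hira ∉ Infra.
From (6): Beck ∉ Planning.
Suppose Uma ∉ Planning: no assignment then satisfies all the clues, so Uma ∈ Planning.

Planning = {Elif, Uma}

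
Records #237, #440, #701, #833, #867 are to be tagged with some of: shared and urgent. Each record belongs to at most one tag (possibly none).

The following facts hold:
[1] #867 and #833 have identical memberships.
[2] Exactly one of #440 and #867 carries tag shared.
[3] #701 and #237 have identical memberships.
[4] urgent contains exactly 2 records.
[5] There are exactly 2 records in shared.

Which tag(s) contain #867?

#867: shared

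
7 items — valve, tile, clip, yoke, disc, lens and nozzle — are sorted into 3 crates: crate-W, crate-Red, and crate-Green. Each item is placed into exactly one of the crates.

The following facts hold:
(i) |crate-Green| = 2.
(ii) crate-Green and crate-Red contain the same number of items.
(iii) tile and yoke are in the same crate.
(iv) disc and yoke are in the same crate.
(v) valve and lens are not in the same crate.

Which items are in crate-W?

crate-W = {disc, tile, yoke}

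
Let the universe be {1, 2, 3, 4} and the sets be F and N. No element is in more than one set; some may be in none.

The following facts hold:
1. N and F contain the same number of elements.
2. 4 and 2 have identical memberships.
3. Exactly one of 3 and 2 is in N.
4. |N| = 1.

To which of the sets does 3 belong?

3: N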